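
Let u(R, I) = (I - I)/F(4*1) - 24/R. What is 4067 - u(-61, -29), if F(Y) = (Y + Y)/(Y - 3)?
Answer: 248063/61 ≈ 4066.6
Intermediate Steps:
F(Y) = 2*Y/(-3 + Y) (F(Y) = (2*Y)/(-3 + Y) = 2*Y/(-3 + Y))
u(R, I) = -24/R (u(R, I) = (I - I)/((2*(4*1)/(-3 + 4*1))) - 24/R = 0/((2*4/(-3 + 4))) - 24/R = 0/((2*4/1)) - 24/R = 0/((2*4*1)) - 24/R = 0/8 - 24/R = 0*(1/8) - 24/R = 0 - 24/R = -24/R)
4067 - u(-61, -29) = 4067 - (-24)/(-61) = 4067 - (-24)*(-1)/61 = 4067 - 1*24/61 = 4067 - 24/61 = 248063/61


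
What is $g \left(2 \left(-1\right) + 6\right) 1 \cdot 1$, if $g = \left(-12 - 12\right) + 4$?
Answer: $-80$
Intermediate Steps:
$g = -20$ ($g = -24 + 4 = -20$)
$g \left(2 \left(-1\right) + 6\right) 1 \cdot 1 = - 20 \left(2 \left(-1\right) + 6\right) 1 \cdot 1 = - 20 \left(-2 + 6\right) 1 \cdot 1 = - 20 \cdot 4 \cdot 1 \cdot 1 = \left(-20\right) 4 \cdot 1 = \left(-80\right) 1 = -80$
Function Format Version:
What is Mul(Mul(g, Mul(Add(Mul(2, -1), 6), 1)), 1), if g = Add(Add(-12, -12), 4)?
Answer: -80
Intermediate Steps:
g = -20 (g = Add(-24, 4) = -20)
Mul(Mul(g, Mul(Add(Mul(2, -1), 6), 1)), 1) = Mul(Mul(-20, Mul(Add(Mul(2, -1), 6), 1)), 1) = Mul(Mul(-20, Mul(Add(-2, 6), 1)), 1) = Mul(Mul(-20, Mul(4, 1)), 1) = Mul(Mul(-20, 4), 1) = Mul(-80, 1) = -80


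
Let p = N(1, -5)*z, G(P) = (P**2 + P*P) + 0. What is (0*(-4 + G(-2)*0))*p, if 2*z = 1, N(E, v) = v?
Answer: 0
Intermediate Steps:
G(P) = 2*P**2 (G(P) = (P**2 + P**2) + 0 = 2*P**2 + 0 = 2*P**2)
z = 1/2 (z = (1/2)*1 = 1/2 ≈ 0.50000)
p = -5/2 (p = -5*1/2 = -5/2 ≈ -2.5000)
(0*(-4 + G(-2)*0))*p = (0*(-4 + (2*(-2)**2)*0))*(-5/2) = (0*(-4 + (2*4)*0))*(-5/2) = (0*(-4 + 8*0))*(-5/2) = (0*(-4 + 0))*(-5/2) = (0*(-4))*(-5/2) = 0*(-5/2) = 0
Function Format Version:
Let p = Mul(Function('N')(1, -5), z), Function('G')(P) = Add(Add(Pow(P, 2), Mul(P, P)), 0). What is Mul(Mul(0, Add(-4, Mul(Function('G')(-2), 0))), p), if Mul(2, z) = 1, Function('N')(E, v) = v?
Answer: 0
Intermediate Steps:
Function('G')(P) = Mul(2, Pow(P, 2)) (Function('G')(P) = Add(Add(Pow(P, 2), Pow(P, 2)), 0) = Add(Mul(2, Pow(P, 2)), 0) = Mul(2, Pow(P, 2)))
z = Rational(1, 2) (z = Mul(Rational(1, 2), 1) = Rational(1, 2) ≈ 0.50000)
p = Rational(-5, 2) (p = Mul(-5, Rational(1, 2)) = Rational(-5, 2) ≈ -2.5000)
Mul(Mul(0, Add(-4, Mul(Function('G')(-2), 0))), p) = Mul(Mul(0, Add(-4, Mul(Mul(2, Pow(-2, 2)), 0))), Rational(-5, 2)) = Mul(Mul(0, Add(-4, Mul(Mul(2, 4), 0))), Rational(-5, 2)) = Mul(Mul(0, Add(-4, Mul(8, 0))), Rational(-5, 2)) = Mul(Mul(0, Add(-4, 0)), Rational(-5, 2)) = Mul(Mul(0, -4), Rational(-5, 2)) = Mul(0, Rational(-5, 2)) = 0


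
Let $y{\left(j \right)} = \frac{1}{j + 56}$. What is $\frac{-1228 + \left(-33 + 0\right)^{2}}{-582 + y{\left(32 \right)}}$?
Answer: $\frac{12232}{51215} \approx 0.23884$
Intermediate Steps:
$y{\left(j \right)} = \frac{1}{56 + j}$
$\frac{-1228 + \left(-33 + 0\right)^{2}}{-582 + y{\left(32 \right)}} = \frac{-1228 + \left(-33 + 0\right)^{2}}{-582 + \frac{1}{56 + 32}} = \frac{-1228 + \left(-33\right)^{2}}{-582 + \frac{1}{88}} = \frac{-1228 + 1089}{-582 + \frac{1}{88}} = - \frac{139}{- \frac{51215}{88}} = \left(-139\right) \left(- \frac{88}{51215}\right) = \frac{12232}{51215}$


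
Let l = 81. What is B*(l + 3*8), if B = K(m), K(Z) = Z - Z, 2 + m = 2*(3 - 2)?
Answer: 0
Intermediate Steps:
m = 0 (m = -2 + 2*(3 - 2) = -2 + 2*1 = -2 + 2 = 0)
K(Z) = 0
B = 0
B*(l + 3*8) = 0*(81 + 3*8) = 0*(81 + 24) = 0*105 = 0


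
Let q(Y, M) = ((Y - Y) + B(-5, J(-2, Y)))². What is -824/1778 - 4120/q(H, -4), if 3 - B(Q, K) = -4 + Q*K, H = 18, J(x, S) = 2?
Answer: -3781748/256921 ≈ -14.719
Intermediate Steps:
B(Q, K) = 7 - K*Q (B(Q, K) = 3 - (-4 + Q*K) = 3 - (-4 + K*Q) = 3 + (4 - K*Q) = 7 - K*Q)
q(Y, M) = 289 (q(Y, M) = ((Y - Y) + (7 - 1*2*(-5)))² = (0 + (7 + 10))² = (0 + 17)² = 17² = 289)
-824/1778 - 4120/q(H, -4) = -824/1778 - 4120/289 = -824*1/1778 - 4120*1/289 = -412/889 - 4120/289 = -3781748/256921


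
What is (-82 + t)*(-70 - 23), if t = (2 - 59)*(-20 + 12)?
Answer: -34782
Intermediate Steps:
t = 456 (t = -57*(-8) = 456)
(-82 + t)*(-70 - 23) = (-82 + 456)*(-70 - 23) = 374*(-93) = -34782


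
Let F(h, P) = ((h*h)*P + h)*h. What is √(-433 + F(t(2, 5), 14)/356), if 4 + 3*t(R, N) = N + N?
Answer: 2*I*√856803/89 ≈ 20.801*I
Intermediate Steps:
t(R, N) = -4/3 + 2*N/3 (t(R, N) = -4/3 + (N + N)/3 = -4/3 + (2*N)/3 = -4/3 + 2*N/3)
F(h, P) = h*(h + P*h²) (F(h, P) = (h²*P + h)*h = (P*h² + h)*h = (h + P*h²)*h = h*(h + P*h²))
√(-433 + F(t(2, 5), 14)/356) = √(-433 + ((-4/3 + (⅔)*5)²*(1 + 14*(-4/3 + (⅔)*5)))/356) = √(-433 + ((-4/3 + 10/3)²*(1 + 14*(-4/3 + 10/3)))*(1/356)) = √(-433 + (2²*(1 + 14*2))*(1/356)) = √(-433 + (4*(1 + 28))*(1/356)) = √(-433 + (4*29)*(1/356)) = √(-433 + 116*(1/356)) = √(-433 + 29/89) = √(-38508/89) = 2*I*√856803/89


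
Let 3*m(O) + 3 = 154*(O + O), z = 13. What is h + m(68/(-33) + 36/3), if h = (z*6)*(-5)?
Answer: 5665/9 ≈ 629.44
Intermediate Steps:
m(O) = -1 + 308*O/3 (m(O) = -1 + (154*(O + O))/3 = -1 + (154*(2*O))/3 = -1 + (308*O)/3 = -1 + 308*O/3)
h = -390 (h = (13*6)*(-5) = 78*(-5) = -390)
h + m(68/(-33) + 36/3) = -390 + (-1 + 308*(68/(-33) + 36/3)/3) = -390 + (-1 + 308*(68*(-1/33) + 36*(1/3))/3) = -390 + (-1 + 308*(-68/33 + 12)/3) = -390 + (-1 + (308/3)*(328/33)) = -390 + (-1 + 9184/9) = -390 + 9175/9 = 5665/9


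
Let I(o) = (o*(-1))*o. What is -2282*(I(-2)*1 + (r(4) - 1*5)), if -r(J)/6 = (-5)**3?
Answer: -1690962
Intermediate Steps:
r(J) = 750 (r(J) = -6*(-5)**3 = -6*(-125) = 750)
I(o) = -o**2 (I(o) = (-o)*o = -o**2)
-2282*(I(-2)*1 + (r(4) - 1*5)) = -2282*(-1*(-2)**2*1 + (750 - 1*5)) = -2282*(-1*4*1 + (750 - 5)) = -2282*(-4*1 + 745) = -2282*(-4 + 745) = -2282*741 = -1690962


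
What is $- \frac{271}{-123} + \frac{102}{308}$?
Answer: $\frac{48007}{18942} \approx 2.5344$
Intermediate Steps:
$- \frac{271}{-123} + \frac{102}{308} = \left(-271\right) \left(- \frac{1}{123}\right) + 102 \cdot \frac{1}{308} = \frac{271}{123} + \frac{51}{154} = \frac{48007}{18942}$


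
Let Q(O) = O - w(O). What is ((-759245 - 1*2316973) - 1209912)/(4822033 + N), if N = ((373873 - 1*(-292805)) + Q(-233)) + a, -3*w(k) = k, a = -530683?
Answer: -6429195/7436576 ≈ -0.86454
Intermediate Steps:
w(k) = -k/3
Q(O) = 4*O/3 (Q(O) = O - (-1)*O/3 = O + O/3 = 4*O/3)
N = 407053/3 (N = ((373873 - 1*(-292805)) + (4/3)*(-233)) - 530683 = ((373873 + 292805) - 932/3) - 530683 = (666678 - 932/3) - 530683 = 1999102/3 - 530683 = 407053/3 ≈ 1.3568e+5)
((-759245 - 1*2316973) - 1209912)/(4822033 + N) = ((-759245 - 1*2316973) - 1209912)/(4822033 + 407053/3) = ((-759245 - 2316973) - 1209912)/(14873152/3) = (-3076218 - 1209912)*(3/14873152) = -4286130*3/14873152 = -6429195/7436576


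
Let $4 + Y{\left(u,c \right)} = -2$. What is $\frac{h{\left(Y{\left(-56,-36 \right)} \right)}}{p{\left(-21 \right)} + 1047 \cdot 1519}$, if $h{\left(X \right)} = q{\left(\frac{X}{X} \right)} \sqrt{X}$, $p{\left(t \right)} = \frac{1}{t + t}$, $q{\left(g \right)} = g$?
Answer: $\frac{42 i \sqrt{6}}{66796505} \approx 1.5402 \cdot 10^{-6} i$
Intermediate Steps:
$p{\left(t \right)} = \frac{1}{2 t}$
$Y{\left(u,c \right)} = -6$ ($Y{\left(u,c \right)} = -4 - 2 = -6$)
$h{\left(X \right)} = \sqrt{X}$ ($h{\left(X \right)} = \frac{X}{X} \sqrt{X} = 1 \sqrt{X} = \sqrt{X}$)
$\frac{h{\left(Y{\left(-56,-36 \right)} \right)}}{p{\left(-21 \right)} + 1047 \cdot 1519} = \frac{\sqrt{-6}}{\frac{1}{2 \left(-21\right)} + 1047 \cdot 1519} = \frac{i \sqrt{6}}{\frac{1}{2} \left(- \frac{1}{21}\right) + 1590393} = \frac{i \sqrt{6}}{- \frac{1}{42} + 1590393} = \frac{i \sqrt{6}}{\frac{66796505}{42}} = i \sqrt{6} \cdot \frac{42}{66796505} = \frac{42 i \sqrt{6}}{66796505}$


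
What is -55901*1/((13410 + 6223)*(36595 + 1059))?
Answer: -55901/739260982 ≈ -7.5617e-5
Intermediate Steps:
-55901*1/((13410 + 6223)*(36595 + 1059)) = -55901/(37654*19633) = -55901/739260982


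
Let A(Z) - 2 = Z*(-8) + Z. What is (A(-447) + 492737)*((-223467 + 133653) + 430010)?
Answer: 168692310128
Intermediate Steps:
A(Z) = 2 - 7*Z (A(Z) = 2 + (Z*(-8) + Z) = 2 + (-8*Z + Z) = 2 - 7*Z)
(A(-447) + 492737)*((-223467 + 133653) + 430010) = ((2 - 7*(-447)) + 492737)*((-223467 + 133653) + 430010) = ((2 + 3129) + 492737)*(-89814 + 430010) = (3131 + 492737)*340196 = 495868*340196 = 168692310128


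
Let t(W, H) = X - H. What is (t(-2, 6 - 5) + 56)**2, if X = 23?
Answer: 6084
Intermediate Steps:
t(W, H) = 23 - H
(t(-2, 6 - 5) + 56)**2 = ((23 - (6 - 5)) + 56)**2 = ((23 - 1*1) + 56)**2 = ((23 - 1) + 56)**2 = (22 + 56)**2 = 78**2 = 6084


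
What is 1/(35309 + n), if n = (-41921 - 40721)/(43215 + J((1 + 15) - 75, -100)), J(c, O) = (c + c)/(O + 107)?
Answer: 302387/10676404089 ≈ 2.8323e-5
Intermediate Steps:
J(c, O) = 2*c/(107 + O) (J(c, O) = (2*c)/(107 + O) = 2*c/(107 + O))
n = -578494/302387 (n = (-41921 - 40721)/(43215 + 2*((1 + 15) - 75)/(107 - 100)) = -82642/(43215 + 2*(16 - 75)/7) = -82642/(43215 + 2*(-59)*(⅐)) = -82642/(43215 - 118/7) = -82642/302387/7 = -82642*7/302387 = -578494/302387 ≈ -1.9131)
1/(35309 + n) = 1/(35309 - 578494/302387) = 1/(10676404089/302387) = 302387/10676404089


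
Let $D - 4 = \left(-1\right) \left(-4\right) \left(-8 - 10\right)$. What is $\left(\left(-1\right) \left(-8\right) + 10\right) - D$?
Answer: $86$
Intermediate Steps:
$D = -68$ ($D = 4 + \left(-1\right) \left(-4\right) \left(-8 - 10\right) = 4 + 4 \left(-18\right) = 4 - 72 = -68$)
$\left(\left(-1\right) \left(-8\right) + 10\right) - D = \left(\left(-1\right) \left(-8\right) + 10\right) - -68 = \left(8 + 10\right) + 68 = 18 + 68 = 86$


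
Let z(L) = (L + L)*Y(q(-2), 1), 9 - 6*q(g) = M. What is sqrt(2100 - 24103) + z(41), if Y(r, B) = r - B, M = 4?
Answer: -41/3 + I*sqrt(22003) ≈ -13.667 + 148.33*I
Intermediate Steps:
q(g) = 5/6 (q(g) = 3/2 - 1/6*4 = 3/2 - 2/3 = 5/6)
z(L) = -L/3 (z(L) = (L + L)*(5/6 - 1*1) = (2*L)*(5/6 - 1) = (2*L)*(-1/6) = -L/3)
sqrt(2100 - 24103) + z(41) = sqrt(2100 - 24103) - 1/3*41 = sqrt(-22003) - 41/3 = I*sqrt(22003) - 41/3 = -41/3 + I*sqrt(22003)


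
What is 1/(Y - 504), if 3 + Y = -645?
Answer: -1/1152 ≈ -0.00086806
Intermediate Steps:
Y = -648 (Y = -3 - 645 = -648)
1/(Y - 504) = 1/(-648 - 504) = 1/(-1152) = -1/1152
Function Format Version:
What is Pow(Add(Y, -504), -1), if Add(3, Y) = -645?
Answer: Rational(-1, 1152) ≈ -0.00086806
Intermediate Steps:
Y = -648 (Y = Add(-3, -645) = -648)
Pow(Add(Y, -504), -1) = Pow(Add(-648, -504), -1) = Pow(-1152, -1) = Rational(-1, 1152)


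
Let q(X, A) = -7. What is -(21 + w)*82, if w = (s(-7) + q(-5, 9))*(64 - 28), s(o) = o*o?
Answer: -125706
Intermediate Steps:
s(o) = o²
w = 1512 (w = ((-7)² - 7)*(64 - 28) = (49 - 7)*36 = 42*36 = 1512)
-(21 + w)*82 = -(21 + 1512)*82 = -1533*82 = -1*125706 = -125706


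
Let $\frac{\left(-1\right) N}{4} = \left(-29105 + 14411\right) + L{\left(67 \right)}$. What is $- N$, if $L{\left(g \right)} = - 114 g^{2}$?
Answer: $-2105760$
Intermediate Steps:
$N = 2105760$ ($N = - 4 \left(\left(-29105 + 14411\right) - 114 \cdot 67^{2}\right) = - 4 \left(-14694 - 511746\right) = \left(-4\right) \left(-526440\right) = 2105760$)
$- N = \left(-1\right) 2105760 = -2105760$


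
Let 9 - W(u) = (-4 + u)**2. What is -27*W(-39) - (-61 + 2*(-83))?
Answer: 49907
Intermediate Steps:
W(u) = 9 - (-4 + u)**2
-27*W(-39) - (-61 + 2*(-83)) = -27*(9 - (-4 - 39)**2) - (-61 + 2*(-83)) = -27*(9 - 1*(-43)**2) - (-61 - 166) = -27*(9 - 1*1849) - 1*(-227) = -27*(9 - 1849) + 227 = -27*(-1840) + 227 = 49680 + 227 = 49907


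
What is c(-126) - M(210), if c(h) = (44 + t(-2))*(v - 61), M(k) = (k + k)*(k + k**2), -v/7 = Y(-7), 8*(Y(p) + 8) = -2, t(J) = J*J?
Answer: -18610356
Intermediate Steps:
t(J) = J**2
Y(p) = -33/4 (Y(p) = -8 + (1/8)*(-2) = -8 - 1/4 = -33/4)
v = 231/4 (v = -7*(-33/4) = 231/4 ≈ 57.750)
M(k) = 2*k*(k + k**2) (M(k) = (2*k)*(k + k**2) = 2*k*(k + k**2))
c(h) = -156 (c(h) = (44 + (-2)**2)*(231/4 - 61) = (44 + 4)*(-13/4) = 48*(-13/4) = -156)
c(-126) - M(210) = -156 - 2*210**2*(1 + 210) = -156 - 2*44100*211 = -156 - 1*18610200 = -156 - 18610200 = -18610356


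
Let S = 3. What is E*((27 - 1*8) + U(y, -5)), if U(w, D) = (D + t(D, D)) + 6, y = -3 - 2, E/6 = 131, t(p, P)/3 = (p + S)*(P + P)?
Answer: 62880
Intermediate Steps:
t(p, P) = 6*P*(3 + p) (t(p, P) = 3*((p + 3)*(P + P)) = 3*((3 + p)*(2*P)) = 3*(2*P*(3 + p)) = 6*P*(3 + p))
E = 786 (E = 6*131 = 786)
y = -5
U(w, D) = 6 + D + 6*D*(3 + D) (U(w, D) = (D + 6*D*(3 + D)) + 6 = 6 + D + 6*D*(3 + D))
E*((27 - 1*8) + U(y, -5)) = 786*((27 - 1*8) + (6 - 5 + 6*(-5)*(3 - 5))) = 786*((27 - 8) + (6 - 5 + 6*(-5)*(-2))) = 786*(19 + (6 - 5 + 60)) = 786*(19 + 61) = 786*80 = 62880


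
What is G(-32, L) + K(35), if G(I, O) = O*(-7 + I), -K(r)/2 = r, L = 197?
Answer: -7753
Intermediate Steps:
K(r) = -2*r
G(-32, L) + K(35) = 197*(-7 - 32) - 2*35 = 197*(-39) - 70 = -7683 - 70 = -7753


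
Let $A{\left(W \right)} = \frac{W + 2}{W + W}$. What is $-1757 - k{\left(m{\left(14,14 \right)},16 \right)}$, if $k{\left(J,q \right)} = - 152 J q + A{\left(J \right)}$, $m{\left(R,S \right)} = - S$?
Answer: $- \frac{250638}{7} \approx -35805.0$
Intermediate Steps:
$A{\left(W \right)} = \frac{2 + W}{2 W}$
$k{\left(J,q \right)} = \frac{2 + J}{2 J} - 152 J q$ ($k{\left(J,q \right)} = - 152 J q + \frac{2 + J}{2 J} = \frac{2 + J}{2 J} - 152 J q$)
$-1757 - k{\left(m{\left(14,14 \right)},16 \right)} = -1757 - \left(\frac{1}{2} + \frac{1}{\left(-1\right) 14} - 152 \left(\left(-1\right) 14\right) 16\right) = -1757 - \left(\frac{1}{2} + \frac{1}{-14} - \left(-2128\right) 16\right) = -1757 - \left(\frac{1}{2} - \frac{1}{14} + 34048\right) = -1757 - \frac{238339}{7} = - \frac{250638}{7}$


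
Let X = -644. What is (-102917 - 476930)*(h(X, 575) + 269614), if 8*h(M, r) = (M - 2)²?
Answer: -373164595779/2 ≈ -1.8658e+11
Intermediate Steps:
h(M, r) = (-2 + M)²/8 (h(M, r) = (M - 2)²/8 = (-2 + M)²/8)
(-102917 - 476930)*(h(X, 575) + 269614) = (-102917 - 476930)*((-2 - 644)²/8 + 269614) = -579847*((⅛)*(-646)² + 269614) = -579847*((⅛)*417316 + 269614) = -579847*(104329/2 + 269614) = -579847*643557/2 = -373164595779/2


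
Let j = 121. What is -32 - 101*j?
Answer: -12253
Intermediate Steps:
-32 - 101*j = -32 - 101*121 = -32 - 12221 = -12253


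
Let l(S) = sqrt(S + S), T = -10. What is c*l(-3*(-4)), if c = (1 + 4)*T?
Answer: -100*sqrt(6) ≈ -244.95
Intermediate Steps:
l(S) = sqrt(2)*sqrt(S) (l(S) = sqrt(2*S) = sqrt(2)*sqrt(S))
c = -50 (c = (1 + 4)*(-10) = 5*(-10) = -50)
c*l(-3*(-4)) = -50*sqrt(2)*sqrt(-3*(-4)) = -50*sqrt(2)*sqrt(12) = -50*sqrt(2)*2*sqrt(3) = -100*sqrt(6)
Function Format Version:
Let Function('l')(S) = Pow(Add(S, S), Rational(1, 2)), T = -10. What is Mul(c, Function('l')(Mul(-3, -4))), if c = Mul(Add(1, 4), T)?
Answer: Mul(-100, Pow(6, Rational(1, 2))) ≈ -244.95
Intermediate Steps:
Function('l')(S) = Mul(Pow(2, Rational(1, 2)), Pow(S, Rational(1, 2))) (Function('l')(S) = Pow(Mul(2, S), Rational(1, 2)) = Mul(Pow(2, Rational(1, 2)), Pow(S, Rational(1, 2))))
c = -50 (c = Mul(Add(1, 4), -10) = Mul(5, -10) = -50)
Mul(c, Function('l')(Mul(-3, -4))) = Mul(-50, Mul(Pow(2, Rational(1, 2)), Pow(Mul(-3, -4), Rational(1, 2)))) = Mul(-50, Mul(Pow(2, Rational(1, 2)), Pow(12, Rational(1, 2)))) = Mul(-50, Mul(Pow(2, Rational(1, 2)), Mul(2, Pow(3, Rational(1, 2))))) = Mul(-50, Mul(2, Pow(6, Rational(1, 2)))) = Mul(-100, Pow(6, Rational(1, 2)))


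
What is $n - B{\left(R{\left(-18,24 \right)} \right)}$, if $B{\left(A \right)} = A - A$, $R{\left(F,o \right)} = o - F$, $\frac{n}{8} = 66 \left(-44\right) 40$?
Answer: $-929280$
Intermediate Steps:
$n = -929280$ ($n = 8 \cdot 66 \left(-44\right) 40 = 8 \left(\left(-2904\right) 40\right) = 8 \left(-116160\right) = -929280$)
$B{\left(A \right)} = 0$
$n - B{\left(R{\left(-18,24 \right)} \right)} = -929280 - 0 = -929280 + 0 = -929280$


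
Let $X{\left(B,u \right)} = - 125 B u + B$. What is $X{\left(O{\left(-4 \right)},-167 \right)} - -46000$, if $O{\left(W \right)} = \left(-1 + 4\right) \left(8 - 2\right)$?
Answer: $421768$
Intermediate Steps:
$O{\left(W \right)} = 18$ ($O{\left(W \right)} = 3 \cdot 6 = 18$)
$X{\left(B,u \right)} = B - 125 B u$ ($X{\left(B,u \right)} = - 125 B u + B = B - 125 B u$)
$X{\left(O{\left(-4 \right)},-167 \right)} - -46000 = 18 \left(1 - -20875\right) - -46000 = 18 \left(1 + 20875\right) + 46000 = 18 \cdot 20876 + 46000 = 375768 + 46000 = 421768$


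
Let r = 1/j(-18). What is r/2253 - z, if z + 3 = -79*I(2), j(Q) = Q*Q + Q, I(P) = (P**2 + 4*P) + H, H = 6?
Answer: 982420651/689418 ≈ 1425.0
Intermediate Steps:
I(P) = 6 + P**2 + 4*P (I(P) = (P**2 + 4*P) + 6 = 6 + P**2 + 4*P)
j(Q) = Q + Q**2 (j(Q) = Q**2 + Q = Q + Q**2)
r = 1/306 (r = 1/(-18*(1 - 18)) = 1/(-18*(-17)) = 1/306 ≈ 0.0032680)
z = -1425 (z = -3 - 79*(6 + 2**2 + 4*2) = -3 - 79*(6 + 4 + 8) = -3 - 79*18 = -3 - 1422 = -1425)
r/2253 - z = (1/306)/2253 - 1*(-1425) = (1/306)*(1/2253) + 1425 = 1/689418 + 1425 = 982420651/689418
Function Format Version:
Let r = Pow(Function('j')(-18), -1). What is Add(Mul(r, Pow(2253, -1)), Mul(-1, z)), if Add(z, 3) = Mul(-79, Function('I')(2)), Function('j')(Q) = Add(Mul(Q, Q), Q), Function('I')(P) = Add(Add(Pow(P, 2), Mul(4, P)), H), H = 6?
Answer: Rational(982420651, 689418) ≈ 1425.0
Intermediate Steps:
Function('I')(P) = Add(6, Pow(P, 2), Mul(4, P)) (Function('I')(P) = Add(Add(Pow(P, 2), Mul(4, P)), 6) = Add(6, Pow(P, 2), Mul(4, P)))
Function('j')(Q) = Add(Q, Pow(Q, 2)) (Function('j')(Q) = Add(Pow(Q, 2), Q) = Add(Q, Pow(Q, 2)))
r = Rational(1, 306) (r = Pow(Mul(-18, Add(1, -18)), -1) = Pow(Mul(-18, -17), -1) = Pow(306, -1) = Rational(1, 306) ≈ 0.0032680)
z = -1425 (z = Add(-3, Mul(-79, Add(6, Pow(2, 2), Mul(4, 2)))) = Add(-3, Mul(-79, Add(6, 4, 8))) = Add(-3, Mul(-79, 18)) = Add(-3, -1422) = -1425)
Add(Mul(r, Pow(2253, -1)), Mul(-1, z)) = Add(Mul(Rational(1, 306), Pow(2253, -1)), Mul(-1, -1425)) = Add(Mul(Rational(1, 306), Rational(1, 2253)), 1425) = Add(Rational(1, 689418), 1425) = Rational(982420651, 689418)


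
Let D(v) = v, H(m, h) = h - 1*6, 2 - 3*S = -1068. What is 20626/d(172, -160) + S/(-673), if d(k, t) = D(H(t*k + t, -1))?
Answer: -41651384/14133 ≈ -2947.1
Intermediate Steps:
S = 1070/3 (S = ⅔ - ⅓*(-1068) = ⅔ + 356 = 1070/3 ≈ 356.67)
H(m, h) = -6 + h (H(m, h) = h - 6 = -6 + h)
d(k, t) = -7 (d(k, t) = -6 - 1 = -7)
20626/d(172, -160) + S/(-673) = 20626/(-7) + (1070/3)/(-673) = 20626*(-⅐) + (1070/3)*(-1/673) = -20626/7 - 1070/2019 = -41651384/14133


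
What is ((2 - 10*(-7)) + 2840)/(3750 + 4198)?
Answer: 728/1987 ≈ 0.36638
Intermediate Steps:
((2 - 10*(-7)) + 2840)/(3750 + 4198) = ((2 + 70) + 2840)/7948 = (72 + 2840)*(1/7948) = 2912*(1/7948) = 728/1987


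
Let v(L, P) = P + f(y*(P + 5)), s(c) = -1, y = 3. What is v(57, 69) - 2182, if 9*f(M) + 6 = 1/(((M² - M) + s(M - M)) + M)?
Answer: -937510508/443547 ≈ -2113.7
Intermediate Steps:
f(M) = -⅔ + 1/(9*(-1 + M²)) (f(M) = -⅔ + 1/(9*(((M² - M) - 1) + M)) = -⅔ + 1/(9*((-1 + M² - M) + M)) = -⅔ + 1/(9*(-1 + M²)))
v(L, P) = P + (7 - 6*(15 + 3*P)²)/(9*(-1 + (15 + 3*P)²)) (v(L, P) = P + (7 - 6*9*(P + 5)²)/(9*(-1 + (3*(P + 5))²)) = P + (7 - 6*9*(5 + P)²)/(9*(-1 + (3*(5 + P))²)) = P + (7 - 6*(15 + 3*P)²)/(9*(-1 + (15 + 3*P)²)))
v(57, 69) - 2182 = (-1343 + 81*69³ + 756*69² + 1476*69)/(9*(224 + 9*69² + 90*69)) - 2182 = (-1343 + 81*328509 + 756*4761 + 101844)/(9*(224 + 9*4761 + 6210)) - 2182 = (-1343 + 26609229 + 3599316 + 101844)/(9*(224 + 42849 + 6210)) - 2182 = (⅑)*30309046/49283 - 2182 = (⅑)*(1/49283)*30309046 - 2182 = 30309046/443547 - 2182 = -937510508/443547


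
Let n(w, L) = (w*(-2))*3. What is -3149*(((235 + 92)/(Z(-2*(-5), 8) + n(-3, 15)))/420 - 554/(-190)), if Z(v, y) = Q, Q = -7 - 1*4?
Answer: -177487087/18620 ≈ -9532.1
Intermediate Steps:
n(w, L) = -6*w (n(w, L) = -2*w*3 = -6*w)
Q = -11 (Q = -7 - 4 = -11)
Z(v, y) = -11
-3149*(((235 + 92)/(Z(-2*(-5), 8) + n(-3, 15)))/420 - 554/(-190)) = -3149*(((235 + 92)/(-11 - 6*(-3)))/420 - 554/(-190)) = -3149*((327/(-11 + 18))*(1/420) - 554*(-1/190)) = -3149*((327/7)*(1/420) + 277/95) = -3149*(109/980 + 277/95) = -3149*56363/18620 = -177487087/18620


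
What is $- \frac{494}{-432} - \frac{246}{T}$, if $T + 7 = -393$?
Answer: $\frac{1187}{675} \approx 1.7585$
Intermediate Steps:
$T = -400$ ($T = -7 - 393 = -400$)
$- \frac{494}{-432} - \frac{246}{T} = - \frac{494}{-432} - \frac{246}{-400} = \left(-494\right) \left(- \frac{1}{432}\right) - - \frac{123}{200} = \frac{247}{216} + \frac{123}{200} = \frac{1187}{675}$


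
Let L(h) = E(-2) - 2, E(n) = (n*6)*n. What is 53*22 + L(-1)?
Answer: 1188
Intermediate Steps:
E(n) = 6*n**2 (E(n) = (6*n)*n = 6*n**2)
L(h) = 22 (L(h) = 6*(-2)**2 - 2 = 6*4 - 2 = 24 - 2 = 22)
53*22 + L(-1) = 53*22 + 22 = 1166 + 22 = 1188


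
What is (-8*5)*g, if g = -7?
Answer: 280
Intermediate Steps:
(-8*5)*g = -8*5*(-7) = -40*(-7) = 280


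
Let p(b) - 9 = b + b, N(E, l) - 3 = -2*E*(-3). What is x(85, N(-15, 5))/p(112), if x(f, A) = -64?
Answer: -64/233 ≈ -0.27468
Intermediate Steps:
N(E, l) = 3 + 6*E (N(E, l) = 3 - 2*E*(-3) = 3 + 6*E)
p(b) = 9 + 2*b (p(b) = 9 + (b + b) = 9 + 2*b)
x(85, N(-15, 5))/p(112) = -64/(9 + 2*112) = -64/(9 + 224) = -64/233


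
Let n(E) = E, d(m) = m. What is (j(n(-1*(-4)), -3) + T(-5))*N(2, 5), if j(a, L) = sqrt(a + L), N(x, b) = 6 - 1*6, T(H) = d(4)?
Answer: 0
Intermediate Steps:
T(H) = 4
N(x, b) = 0 (N(x, b) = 6 - 6 = 0)
j(a, L) = sqrt(L + a)
(j(n(-1*(-4)), -3) + T(-5))*N(2, 5) = (sqrt(-3 - 1*(-4)) + 4)*0 = (sqrt(-3 + 4) + 4)*0 = (sqrt(1) + 4)*0 = (1 + 4)*0 = 5*0 = 0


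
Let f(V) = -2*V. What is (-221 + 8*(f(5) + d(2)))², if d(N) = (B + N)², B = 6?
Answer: 44521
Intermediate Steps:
d(N) = (6 + N)²
(-221 + 8*(f(5) + d(2)))² = (-221 + 8*(-2*5 + (6 + 2)²))² = (-221 + 8*(-10 + 8²))² = (-221 + 8*(-10 + 64))² = (-221 + 8*54)² = (-221 + 432)² = 211² = 44521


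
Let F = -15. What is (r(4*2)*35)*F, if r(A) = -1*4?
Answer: 2100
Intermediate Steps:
r(A) = -4
(r(4*2)*35)*F = -4*35*(-15) = -140*(-15) = 2100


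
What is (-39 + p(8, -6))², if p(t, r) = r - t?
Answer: 2809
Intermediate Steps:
(-39 + p(8, -6))² = (-39 + (-6 - 1*8))² = (-39 + (-6 - 8))² = (-39 - 14)² = (-53)² = 2809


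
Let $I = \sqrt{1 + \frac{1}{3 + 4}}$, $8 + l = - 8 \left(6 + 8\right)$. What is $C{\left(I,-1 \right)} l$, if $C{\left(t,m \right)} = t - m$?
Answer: $-120 - \frac{240 \sqrt{14}}{7} \approx -248.29$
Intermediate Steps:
$l = -120$ ($l = -8 - 8 \left(6 + 8\right) = -8 - 112 = -120$)
$I = \frac{2 \sqrt{14}}{7}$ ($I = \sqrt{1 + \frac{1}{7}} = \sqrt{\frac{8}{7}} = \frac{2 \sqrt{14}}{7} \approx 1.069$)
$C{\left(I,-1 \right)} l = \left(\frac{2 \sqrt{14}}{7} - -1\right) \left(-120\right) = \left(\frac{2 \sqrt{14}}{7} + 1\right) \left(-120\right) = \left(1 + \frac{2 \sqrt{14}}{7}\right) \left(-120\right) = -120 - \frac{240 \sqrt{14}}{7}$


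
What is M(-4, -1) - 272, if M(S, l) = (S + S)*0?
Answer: -272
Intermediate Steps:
M(S, l) = 0 (M(S, l) = (2*S)*0 = 0)
M(-4, -1) - 272 = 0 - 272 = -272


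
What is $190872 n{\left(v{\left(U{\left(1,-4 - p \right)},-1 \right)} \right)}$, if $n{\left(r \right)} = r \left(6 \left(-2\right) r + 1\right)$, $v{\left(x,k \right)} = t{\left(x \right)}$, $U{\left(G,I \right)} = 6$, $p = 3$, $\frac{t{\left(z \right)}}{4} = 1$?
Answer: $-35883936$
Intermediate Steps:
$t{\left(z \right)} = 4$ ($t{\left(z \right)} = 4 \cdot 1 = 4$)
$v{\left(x,k \right)} = 4$
$n{\left(r \right)} = r \left(1 - 12 r\right)$ ($n{\left(r \right)} = r \left(- 12 r + 1\right) = r \left(1 - 12 r\right)$)
$190872 n{\left(v{\left(U{\left(1,-4 - p \right)},-1 \right)} \right)} = 190872 \cdot 4 \left(1 - 48\right) = 190872 \cdot 4 \left(-47\right) = 190872 \left(-188\right) = -35883936$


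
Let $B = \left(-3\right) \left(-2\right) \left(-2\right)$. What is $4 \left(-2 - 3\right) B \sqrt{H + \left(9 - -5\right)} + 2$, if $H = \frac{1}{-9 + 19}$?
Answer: $2 + 24 \sqrt{1410} \approx 903.2$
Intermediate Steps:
$H = \frac{1}{10} \approx 0.1$
$B = -12$ ($B = 6 \left(-2\right) = -12$)
$4 \left(-2 - 3\right) B \sqrt{H + \left(9 - -5\right)} + 2 = 4 \left(-2 - 3\right) \left(-12\right) \sqrt{\frac{1}{10} + \left(9 - -5\right)} + 2 = 4 \left(-5\right) \left(-12\right) \sqrt{\frac{1}{10} + \left(9 + 5\right)} + 2 = \left(-20\right) \left(-12\right) \sqrt{\frac{1}{10} + 14} + 2 = 240 \sqrt{\frac{141}{10}} + 2 = 240 \frac{\sqrt{1410}}{10} + 2 = 24 \sqrt{1410} + 2 = 2 + 24 \sqrt{1410}$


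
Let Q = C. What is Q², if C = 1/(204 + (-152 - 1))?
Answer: 1/2601 ≈ 0.00038447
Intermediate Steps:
C = 1/51 (C = 1/(204 - 153) = 1/51 ≈ 0.019608)
Q = 1/51 ≈ 0.019608
Q² = (1/51)² = 1/2601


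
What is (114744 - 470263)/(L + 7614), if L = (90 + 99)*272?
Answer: -355519/59022 ≈ -6.0235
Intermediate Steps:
L = 51408 (L = 189*272 = 51408)
(114744 - 470263)/(L + 7614) = (114744 - 470263)/(51408 + 7614) = -355519/59022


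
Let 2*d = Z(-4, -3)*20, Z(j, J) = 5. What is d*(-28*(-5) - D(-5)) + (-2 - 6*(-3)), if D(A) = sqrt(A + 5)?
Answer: 7016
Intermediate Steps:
D(A) = sqrt(5 + A)
d = 50 (d = (5*20)/2 = (1/2)*100 = 50)
d*(-28*(-5) - D(-5)) + (-2 - 6*(-3)) = 50*(-28*(-5) - sqrt(5 - 5)) + (-2 - 6*(-3)) = 50*(140 - sqrt(0)) + (-2 + 18) = 50*(140 - 1*0) + 16 = 50*(140 + 0) + 16 = 50*140 + 16 = 7000 + 16 = 7016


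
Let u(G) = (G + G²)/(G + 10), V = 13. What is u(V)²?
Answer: 33124/529 ≈ 62.616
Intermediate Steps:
u(G) = (G + G²)/(10 + G)
u(V)² = (13*(1 + 13)/(10 + 13))² = (13*14/23)² = (13*(1/23)*14)² = (182/23)² = 33124/529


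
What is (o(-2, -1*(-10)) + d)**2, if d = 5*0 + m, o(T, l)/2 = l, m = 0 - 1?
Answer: 361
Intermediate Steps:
m = -1
o(T, l) = 2*l
d = -1 (d = 5*0 - 1 = 0 - 1 = -1)
(o(-2, -1*(-10)) + d)**2 = (2*(-1*(-10)) - 1)**2 = (2*10 - 1)**2 = (20 - 1)**2 = 19**2 = 361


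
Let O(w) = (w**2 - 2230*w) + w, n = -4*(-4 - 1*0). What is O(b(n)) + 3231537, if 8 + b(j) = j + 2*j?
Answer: 3143977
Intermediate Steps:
n = 16 (n = -4*(-4 + 0) = -4*(-4) = 16)
b(j) = -8 + 3*j (b(j) = -8 + (j + 2*j) = -8 + 3*j)
O(w) = w**2 - 2229*w
O(b(n)) + 3231537 = (-8 + 3*16)*(-2229 + (-8 + 3*16)) + 3231537 = (-8 + 48)*(-2229 + (-8 + 48)) + 3231537 = 40*(-2229 + 40) + 3231537 = 40*(-2189) + 3231537 = -87560 + 3231537 = 3143977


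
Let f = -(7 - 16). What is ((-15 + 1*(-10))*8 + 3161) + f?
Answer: 2970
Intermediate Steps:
f = 9 (f = -1*(-9) = 9)
((-15 + 1*(-10))*8 + 3161) + f = ((-15 + 1*(-10))*8 + 3161) + 9 = ((-15 - 10)*8 + 3161) + 9 = (-25*8 + 3161) + 9 = (-200 + 3161) + 9 = 2961 + 9 = 2970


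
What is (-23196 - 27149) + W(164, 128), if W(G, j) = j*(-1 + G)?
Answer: -29481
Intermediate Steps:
(-23196 - 27149) + W(164, 128) = (-23196 - 27149) + 128*(-1 + 164) = -50345 + 128*163 = -50345 + 20864 = -29481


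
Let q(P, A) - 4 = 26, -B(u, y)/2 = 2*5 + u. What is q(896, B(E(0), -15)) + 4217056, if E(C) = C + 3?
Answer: 4217086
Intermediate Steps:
E(C) = 3 + C
B(u, y) = -20 - 2*u (B(u, y) = -2*(2*5 + u) = -2*(10 + u) = -20 - 2*u)
q(P, A) = 30 (q(P, A) = 4 + 26 = 30)
q(896, B(E(0), -15)) + 4217056 = 30 + 4217056 = 4217086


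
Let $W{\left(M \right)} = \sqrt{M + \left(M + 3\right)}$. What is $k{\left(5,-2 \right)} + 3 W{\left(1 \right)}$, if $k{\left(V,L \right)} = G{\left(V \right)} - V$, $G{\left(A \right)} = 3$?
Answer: $-2 + 3 \sqrt{5} \approx 4.7082$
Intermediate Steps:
$k{\left(V,L \right)} = 3 - V$
$W{\left(M \right)} = \sqrt{3 + 2 M}$ ($W{\left(M \right)} = \sqrt{M + \left(3 + M\right)} = \sqrt{3 + 2 M}$)
$k{\left(5,-2 \right)} + 3 W{\left(1 \right)} = \left(3 - 5\right) + 3 \sqrt{3 + 2 \cdot 1} = \left(3 - 5\right) + 3 \sqrt{3 + 2} = -2 + 3 \sqrt{5}$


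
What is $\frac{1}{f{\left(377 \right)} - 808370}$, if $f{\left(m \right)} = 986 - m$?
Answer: $- \frac{1}{807761} \approx -1.238 \cdot 10^{-6}$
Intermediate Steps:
$\frac{1}{f{\left(377 \right)} - 808370} = \frac{1}{\left(986 - 377\right) - 808370} = \frac{1}{609 - 808370} = \frac{1}{-807761} = - \frac{1}{807761}$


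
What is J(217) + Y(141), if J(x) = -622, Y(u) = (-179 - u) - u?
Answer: -1083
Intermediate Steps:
Y(u) = -179 - 2*u
J(217) + Y(141) = -622 + (-179 - 2*141) = -622 + (-179 - 282) = -622 - 461 = -1083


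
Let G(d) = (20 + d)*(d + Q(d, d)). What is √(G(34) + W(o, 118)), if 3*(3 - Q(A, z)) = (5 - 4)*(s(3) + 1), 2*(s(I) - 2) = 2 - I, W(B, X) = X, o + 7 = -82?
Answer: √2071 ≈ 45.508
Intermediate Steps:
o = -89 (o = -7 - 82 = -89)
s(I) = 3 - I/2 (s(I) = 2 + (2 - I)/2 = 2 + (1 - I/2) = 3 - I/2)
Q(A, z) = 13/6 (Q(A, z) = 3 - (5 - 4)*((3 - ½*3) + 1)/3 = 3 - ((3 - 3/2) + 1)/3 = 3 - (3/2 + 1)/3 = 3 - 5/(3*2) = 3 - ⅓*5/2 = 3 - ⅚ = 13/6)
G(d) = (20 + d)*(13/6 + d) (G(d) = (20 + d)*(d + 13/6) = (20 + d)*(13/6 + d))
√(G(34) + W(o, 118)) = √((130/3 + 34² + (133/6)*34) + 118) = √((130/3 + 1156 + 2261/3) + 118) = √(1953 + 118) = √2071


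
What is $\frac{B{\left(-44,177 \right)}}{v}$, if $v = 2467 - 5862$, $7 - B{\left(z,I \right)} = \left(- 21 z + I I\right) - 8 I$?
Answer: $\frac{6166}{679} \approx 9.081$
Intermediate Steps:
$B{\left(z,I \right)} = 7 - I^{2} + 8 I + 21 z$ ($B{\left(z,I \right)} = 7 - \left(\left(- 21 z + I I\right) - 8 I\right) = 7 - \left(\left(- 21 z + I^{2}\right) - 8 I\right) = 7 - \left(\left(I^{2} - 21 z\right) - 8 I\right) = 7 - \left(I^{2} - 21 z - 8 I\right) = 7 + \left(- I^{2} + 8 I + 21 z\right) = 7 - I^{2} + 8 I + 21 z$)
$v = -3395$
$\frac{B{\left(-44,177 \right)}}{v} = \frac{7 - 177^{2} + 8 \cdot 177 + 21 \left(-44\right)}{-3395} = \left(7 - 31329 + 1416 - 924\right) \left(- \frac{1}{3395}\right) = \left(-30830\right) \left(- \frac{1}{3395}\right) = \frac{6166}{679}$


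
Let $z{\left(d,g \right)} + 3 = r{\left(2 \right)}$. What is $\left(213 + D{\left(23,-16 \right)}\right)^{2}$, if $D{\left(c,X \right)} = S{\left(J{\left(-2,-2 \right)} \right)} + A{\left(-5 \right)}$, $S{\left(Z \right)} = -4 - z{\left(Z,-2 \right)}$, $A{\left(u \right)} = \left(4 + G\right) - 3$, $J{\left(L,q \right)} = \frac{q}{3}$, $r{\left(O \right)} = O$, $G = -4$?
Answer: $42849$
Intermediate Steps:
$J{\left(L,q \right)} = \frac{q}{3}$ ($J{\left(L,q \right)} = q \frac{1}{3} = \frac{q}{3}$)
$z{\left(d,g \right)} = -1$ ($z{\left(d,g \right)} = -3 + 2 = -1$)
$A{\left(u \right)} = -3$ ($A{\left(u \right)} = \left(4 - 4\right) - 3 = 0 - 3 = -3$)
$S{\left(Z \right)} = -3$ ($S{\left(Z \right)} = -4 - -1 = -4 + 1 = -3$)
$D{\left(c,X \right)} = -6$ ($D{\left(c,X \right)} = -3 - 3 = -6$)
$\left(213 + D{\left(23,-16 \right)}\right)^{2} = \left(213 - 6\right)^{2} = 207^{2} = 42849$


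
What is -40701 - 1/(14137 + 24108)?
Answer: -1556609746/38245 ≈ -40701.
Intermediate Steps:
-40701 - 1/(14137 + 24108) = -40701 - 1/38245 = -1556609746/38245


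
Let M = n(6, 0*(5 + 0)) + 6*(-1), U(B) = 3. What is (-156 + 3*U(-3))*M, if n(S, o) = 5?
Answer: 147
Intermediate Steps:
M = -1 (M = 5 + 6*(-1) = 5 - 6 = -1)
(-156 + 3*U(-3))*M = (-156 + 3*3)*(-1) = (-156 + 9)*(-1) = -147*(-1) = 147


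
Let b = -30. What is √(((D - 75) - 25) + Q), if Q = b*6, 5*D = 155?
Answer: I*√249 ≈ 15.78*I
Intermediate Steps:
D = 31 (D = (⅕)*155 = 31)
Q = -180 (Q = -30*6 = -180)
√(((D - 75) - 25) + Q) = √(((31 - 75) - 25) - 180) = √((-44 - 25) - 180) = √(-69 - 180) = √(-249) = I*√249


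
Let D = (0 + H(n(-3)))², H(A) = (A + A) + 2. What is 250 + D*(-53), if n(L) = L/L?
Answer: -598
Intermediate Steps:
n(L) = 1
H(A) = 2 + 2*A (H(A) = 2*A + 2 = 2 + 2*A)
D = 16 (D = (0 + (2 + 2*1))² = (0 + (2 + 2))² = (0 + 4)² = 4² = 16)
250 + D*(-53) = 250 + 16*(-53) = 250 - 848 = -598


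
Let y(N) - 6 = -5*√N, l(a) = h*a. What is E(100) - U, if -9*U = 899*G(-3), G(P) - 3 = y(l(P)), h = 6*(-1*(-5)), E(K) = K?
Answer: 999 - 4495*I*√10/3 ≈ 999.0 - 4738.1*I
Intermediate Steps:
h = 30 (h = 6*5 = 30)
l(a) = 30*a
y(N) = 6 - 5*√N
G(P) = 9 - 5*√30*√P (G(P) = 3 + (6 - 5*√30*√P) = 9 - 5*√30*√P)
U = -899 + 4495*I*√10/3 (U = -899*(9 - 5*√30*√(-3))/9 = -899*(9 - 5*√30*I*√3)/9 = -899*(9 - 15*I*√10)/9 = -(8091 - 13485*I*√10)/9 = -899 + 4495*I*√10/3 ≈ -899.0 + 4738.1*I)
E(100) - U = 100 - (-899 + 4495*I*√10/3) = 100 + (899 - 4495*I*√10/3) = 999 - 4495*I*√10/3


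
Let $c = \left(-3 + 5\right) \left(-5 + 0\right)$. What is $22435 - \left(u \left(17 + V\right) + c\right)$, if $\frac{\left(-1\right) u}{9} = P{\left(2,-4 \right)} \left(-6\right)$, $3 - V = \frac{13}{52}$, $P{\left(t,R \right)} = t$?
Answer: $20312$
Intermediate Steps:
$V = \frac{11}{4}$ ($V = 3 - \frac{13}{52} = 3 - 13 \cdot \frac{1}{52} = 3 - \frac{1}{4} = \frac{11}{4} \approx 2.75$)
$u = 108$ ($u = - 9 \cdot 2 \left(-6\right) = \left(-9\right) \left(-12\right) = 108$)
$c = -10$ ($c = 2 \left(-5\right) = -10$)
$22435 - \left(u \left(17 + V\right) + c\right) = 22435 - \left(108 \left(17 + \frac{11}{4}\right) - 10\right) = 22435 - \left(108 \cdot \frac{79}{4} - 10\right) = 22435 - \left(2133 - 10\right) = 22435 - 2123 = 20312$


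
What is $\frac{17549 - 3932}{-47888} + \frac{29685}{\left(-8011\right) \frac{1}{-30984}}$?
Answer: $\frac{44045359709733}{383630768} \approx 1.1481 \cdot 10^{5}$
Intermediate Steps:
$\frac{17549 - 3932}{-47888} + \frac{29685}{\left(-8011\right) \frac{1}{-30984}} = 13617 \left(- \frac{1}{47888}\right) + \frac{29685}{\left(-8011\right) \left(- \frac{1}{30984}\right)} = - \frac{13617}{47888} + \frac{29685}{\frac{8011}{30984}} = - \frac{13617}{47888} + 29685 \cdot \frac{30984}{8011} = - \frac{13617}{47888} + \frac{919760040}{8011} = \frac{44045359709733}{383630768}$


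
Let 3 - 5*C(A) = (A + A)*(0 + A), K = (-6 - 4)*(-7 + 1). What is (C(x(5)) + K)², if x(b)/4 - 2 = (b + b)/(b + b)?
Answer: 9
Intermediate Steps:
K = 60 (K = -10*(-6) = 60)
x(b) = 12 (x(b) = 8 + 4*((b + b)/(b + b)) = 8 + 4*((2*b)/((2*b))) = 8 + 4*((2*b)*(1/(2*b))) = 8 + 4*1 = 8 + 4 = 12)
C(A) = ⅗ - 2*A²/5 (C(A) = ⅗ - (A + A)*(0 + A)/5 = ⅗ - 2*A*A/5 = ⅗ - 2*A²/5)
(C(x(5)) + K)² = ((⅗ - ⅖*12²) + 60)² = ((⅗ - ⅖*144) + 60)² = ((⅗ - 288/5) + 60)² = (-57 + 60)² = 3² = 9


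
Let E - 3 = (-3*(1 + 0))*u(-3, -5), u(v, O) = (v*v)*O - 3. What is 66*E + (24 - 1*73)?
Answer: 9653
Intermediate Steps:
u(v, O) = -3 + O*v² (u(v, O) = v²*O - 3 = O*v² - 3 = -3 + O*v²)
E = 147 (E = 3 + (-3*(1 + 0))*(-3 - 5*(-3)²) = 3 + (-3*1)*(-3 - 5*9) = 3 - 3*(-3 - 45) = 3 - 3*(-48) = 3 + 144 = 147)
66*E + (24 - 1*73) = 66*147 + (24 - 1*73) = 9702 + (24 - 73) = 9702 - 49 = 9653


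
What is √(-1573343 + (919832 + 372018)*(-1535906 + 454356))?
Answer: I*√1397201940843 ≈ 1.182e+6*I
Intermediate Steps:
√(-1573343 + (919832 + 372018)*(-1535906 + 454356)) = √(-1573343 + 1291850*(-1081550)) = √(-1573343 - 1397200367500) = √(-1397201940843) = I*√1397201940843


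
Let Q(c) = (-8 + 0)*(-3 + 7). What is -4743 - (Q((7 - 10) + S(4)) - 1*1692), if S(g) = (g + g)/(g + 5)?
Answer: -3019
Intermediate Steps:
S(g) = 2*g/(5 + g) (S(g) = (2*g)/(5 + g) = 2*g/(5 + g))
Q(c) = -32 (Q(c) = -8*4 = -32)
-4743 - (Q((7 - 10) + S(4)) - 1*1692) = -4743 - (-32 - 1*1692) = -4743 - (-32 - 1692) = -4743 - 1*(-1724) = -4743 + 1724 = -3019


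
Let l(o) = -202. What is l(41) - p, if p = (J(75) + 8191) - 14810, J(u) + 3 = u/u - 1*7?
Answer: 6426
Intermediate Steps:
J(u) = -9 (J(u) = -3 + (u/u - 1*7) = -3 + (1 - 7) = -3 - 6 = -9)
p = -6628 (p = (-9 + 8191) - 14810 = 8182 - 14810 = -6628)
l(41) - p = -202 - 1*(-6628) = -202 + 6628 = 6426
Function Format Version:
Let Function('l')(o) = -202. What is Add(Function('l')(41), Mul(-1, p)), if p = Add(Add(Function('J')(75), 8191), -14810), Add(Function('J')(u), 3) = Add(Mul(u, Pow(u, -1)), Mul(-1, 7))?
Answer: 6426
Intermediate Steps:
Function('J')(u) = -9 (Function('J')(u) = Add(-3, Add(Mul(u, Pow(u, -1)), Mul(-1, 7))) = Add(-3, Add(1, -7)) = Add(-3, -6) = -9)
p = -6628 (p = Add(Add(-9, 8191), -14810) = Add(8182, -14810) = -6628)
Add(Function('l')(41), Mul(-1, p)) = Add(-202, Mul(-1, -6628)) = Add(-202, 6628) = 6426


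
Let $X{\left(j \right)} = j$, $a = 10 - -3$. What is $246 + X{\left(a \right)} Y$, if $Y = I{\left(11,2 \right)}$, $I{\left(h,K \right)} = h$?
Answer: $389$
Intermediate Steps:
$a = 13$ ($a = 10 + 3 = 13$)
$Y = 11$
$246 + X{\left(a \right)} Y = 246 + 13 \cdot 11 = 246 + 143 = 389$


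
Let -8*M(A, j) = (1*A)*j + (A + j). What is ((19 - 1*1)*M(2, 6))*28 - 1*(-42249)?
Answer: 40989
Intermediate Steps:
M(A, j) = -A/8 - j/8 - A*j/8 (M(A, j) = -((1*A)*j + (A + j))/8 = -(A*j + (A + j))/8 = -(A + j + A*j)/8 = -A/8 - j/8 - A*j/8)
((19 - 1*1)*M(2, 6))*28 - 1*(-42249) = ((19 - 1*1)*(-⅛*2 - ⅛*6 - ⅛*2*6))*28 - 1*(-42249) = ((19 - 1)*(-¼ - ¾ - 3/2))*28 + 42249 = (18*(-5/2))*28 + 42249 = -45*28 + 42249 = -1260 + 42249 = 40989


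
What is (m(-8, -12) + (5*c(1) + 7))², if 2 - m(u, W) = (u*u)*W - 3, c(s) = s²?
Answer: 616225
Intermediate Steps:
m(u, W) = 5 - W*u² (m(u, W) = 2 - ((u*u)*W - 3) = 2 - (u²*W - 3) = 2 - (W*u² - 3) = 2 - (-3 + W*u²) = 2 + (3 - W*u²) = 5 - W*u²)
(m(-8, -12) + (5*c(1) + 7))² = ((5 - 1*(-12)*(-8)²) + (5*1² + 7))² = ((5 - 1*(-12)*64) + (5*1 + 7))² = ((5 + 768) + (5 + 7))² = (773 + 12)² = 785² = 616225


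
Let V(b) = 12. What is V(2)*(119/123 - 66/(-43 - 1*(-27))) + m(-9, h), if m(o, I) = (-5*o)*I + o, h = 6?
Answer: 26413/82 ≈ 322.11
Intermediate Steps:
m(o, I) = o - 5*I*o (m(o, I) = -5*I*o + o = o - 5*I*o)
V(2)*(119/123 - 66/(-43 - 1*(-27))) + m(-9, h) = 12*(119/123 - 66/(-43 - 1*(-27))) - 9*(1 - 5*6) = 12*(119*(1/123) - 66/(-43 + 27)) - 9*(1 - 30) = 12*(119/123 - 66/(-16)) - 9*(-29) = 12*(119/123 - 66*(-1/16)) + 261 = 12*(119/123 + 33/8) + 261 = 12*(5011/984) + 261 = 5011/82 + 261 = 26413/82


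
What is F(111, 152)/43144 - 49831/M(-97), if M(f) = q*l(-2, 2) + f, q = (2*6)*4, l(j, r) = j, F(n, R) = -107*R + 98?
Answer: 1073394313/4163396 ≈ 257.82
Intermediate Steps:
F(n, R) = 98 - 107*R
q = 48 (q = 12*4 = 48)
M(f) = -96 + f (M(f) = 48*(-2) + f = -96 + f)
F(111, 152)/43144 - 49831/M(-97) = (98 - 107*152)/43144 - 49831/(-96 - 97) = (98 - 16264)*(1/43144) - 49831/(-193) = -16166*1/43144 - 49831*(-1/193) = -8083/21572 + 49831/193 = 1073394313/4163396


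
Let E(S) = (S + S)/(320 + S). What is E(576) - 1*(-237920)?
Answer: 1665449/7 ≈ 2.3792e+5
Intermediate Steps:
E(S) = 2*S/(320 + S) (E(S) = (2*S)/(320 + S) = 2*S/(320 + S))
E(576) - 1*(-237920) = 2*576/(320 + 576) - 1*(-237920) = 2*576/896 + 237920 = 2*576*(1/896) + 237920 = 9/7 + 237920 = 1665449/7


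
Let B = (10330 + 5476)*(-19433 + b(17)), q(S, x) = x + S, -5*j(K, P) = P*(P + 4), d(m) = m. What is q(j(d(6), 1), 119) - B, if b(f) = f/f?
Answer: 307142310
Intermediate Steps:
b(f) = 1
j(K, P) = -P*(4 + P)/5 (j(K, P) = -P*(P + 4)/5 = -P*(4 + P)/5)
q(S, x) = S + x
B = -307142192 (B = (10330 + 5476)*(-19433 + 1) = 15806*(-19432) = -307142192)
q(j(d(6), 1), 119) - B = (-⅕*1*(4 + 1) + 119) - 1*(-307142192) = (-⅕*1*5 + 119) + 307142192 = (-1 + 119) + 307142192 = 118 + 307142192 = 307142310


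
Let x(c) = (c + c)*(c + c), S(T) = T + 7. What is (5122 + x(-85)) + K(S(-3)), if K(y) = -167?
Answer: 33855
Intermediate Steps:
S(T) = 7 + T
x(c) = 4*c**2 (x(c) = (2*c)*(2*c) = 4*c**2)
(5122 + x(-85)) + K(S(-3)) = (5122 + 4*(-85)**2) - 167 = (5122 + 4*7225) - 167 = (5122 + 28900) - 167 = 34022 - 167 = 33855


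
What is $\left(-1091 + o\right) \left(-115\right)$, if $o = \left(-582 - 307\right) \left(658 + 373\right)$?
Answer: $105529750$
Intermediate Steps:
$o = -916559$ ($o = \left(-889\right) 1031 = -916559$)
$\left(-1091 + o\right) \left(-115\right) = \left(-1091 - 916559\right) \left(-115\right) = \left(-917650\right) \left(-115\right) = 105529750$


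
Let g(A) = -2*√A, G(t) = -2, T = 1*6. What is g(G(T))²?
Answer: -8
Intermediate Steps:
T = 6
g(G(T))² = (-2*I*√2)² = -8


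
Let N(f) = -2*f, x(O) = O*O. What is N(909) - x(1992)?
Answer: -3969882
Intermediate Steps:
x(O) = O**2
N(909) - x(1992) = -2*909 - 1*1992**2 = -1818 - 1*3968064 = -1818 - 3968064 = -3969882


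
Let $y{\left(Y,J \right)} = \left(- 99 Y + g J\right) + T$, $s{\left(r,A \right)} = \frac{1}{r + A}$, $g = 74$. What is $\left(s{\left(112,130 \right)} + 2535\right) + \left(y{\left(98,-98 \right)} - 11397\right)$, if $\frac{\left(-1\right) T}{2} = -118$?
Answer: $- \frac{6190359}{242} \approx -25580.0$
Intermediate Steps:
$T = 236$ ($T = \left(-2\right) \left(-118\right) = 236$)
$s{\left(r,A \right)} = \frac{1}{A + r}$
$y{\left(Y,J \right)} = 236 - 99 Y + 74 J$ ($y{\left(Y,J \right)} = \left(- 99 Y + 74 J\right) + 236 = 236 - 99 Y + 74 J$)
$\left(s{\left(112,130 \right)} + 2535\right) + \left(y{\left(98,-98 \right)} - 11397\right) = \left(\frac{1}{130 + 112} + 2535\right) + \left(\left(236 - 9702 + 74 \left(-98\right)\right) - 11397\right) = \left(\frac{1}{242} + 2535\right) - 28115 = \frac{613471}{242} - 28115 = - \frac{6190359}{242}$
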